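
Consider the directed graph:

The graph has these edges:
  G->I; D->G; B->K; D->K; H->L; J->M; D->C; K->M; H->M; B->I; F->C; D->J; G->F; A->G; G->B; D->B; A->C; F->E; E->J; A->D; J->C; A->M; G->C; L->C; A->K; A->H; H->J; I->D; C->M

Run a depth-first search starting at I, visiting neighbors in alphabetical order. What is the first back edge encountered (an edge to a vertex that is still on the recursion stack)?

DFS from I (visiting neighbors in alphabetical order); mark gray on enter, black on exit:
I gray
  D gray
    B gray
      B→I: I is gray → back edge
First back edge: B → I.

B→I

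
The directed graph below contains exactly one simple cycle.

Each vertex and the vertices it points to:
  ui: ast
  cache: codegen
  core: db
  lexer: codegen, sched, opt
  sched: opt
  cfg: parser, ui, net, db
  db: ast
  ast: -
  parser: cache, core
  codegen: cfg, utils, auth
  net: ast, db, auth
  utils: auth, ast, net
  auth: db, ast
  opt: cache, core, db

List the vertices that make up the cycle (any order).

DFS with gray/black marking from codegen:
codegen gray
  cfg gray
    parser gray
      cache gray
        cache→codegen: codegen is gray → back edge
Back edge closes the cycle codegen → cfg → parser → cache → codegen; its vertices are {cfg, cache, parser, codegen}.

cfg, cache, parser, codegen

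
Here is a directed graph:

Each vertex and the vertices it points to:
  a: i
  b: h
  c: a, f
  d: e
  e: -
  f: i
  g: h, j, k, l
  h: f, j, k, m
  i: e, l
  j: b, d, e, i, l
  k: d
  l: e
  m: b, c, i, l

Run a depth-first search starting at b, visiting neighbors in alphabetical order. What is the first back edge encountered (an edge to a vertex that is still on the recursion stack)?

j->b

DFS from b (visiting neighbors in alphabetical order); mark gray on enter, black on exit:
b gray
  h gray
    f gray
      i gray
        e gray
        e black
        l gray
          l→e: e black — skip
        l black
      i black
    f black
    j gray
      j→b: b is gray → back edge
First back edge: j → b.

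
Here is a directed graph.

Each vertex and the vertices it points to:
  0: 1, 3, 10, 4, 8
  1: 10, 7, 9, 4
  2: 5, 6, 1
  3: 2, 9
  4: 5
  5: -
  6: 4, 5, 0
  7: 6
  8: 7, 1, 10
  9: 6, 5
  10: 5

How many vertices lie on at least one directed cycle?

8

A vertex is on a directed cycle iff it belongs to a strongly connected component of size ≥ 2 (or has a self-loop).
The vertices on cycles are {0, 1, 2, 3, 6, 7, 8, 9} — 8 in total.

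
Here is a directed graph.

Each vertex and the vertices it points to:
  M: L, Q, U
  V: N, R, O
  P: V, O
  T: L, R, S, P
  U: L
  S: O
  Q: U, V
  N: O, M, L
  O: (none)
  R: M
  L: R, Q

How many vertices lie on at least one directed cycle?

A vertex is on a directed cycle iff it belongs to a strongly connected component of size ≥ 2 (or has a self-loop).
The vertices on cycles are {L, M, N, Q, R, U, V} — 7 in total.

7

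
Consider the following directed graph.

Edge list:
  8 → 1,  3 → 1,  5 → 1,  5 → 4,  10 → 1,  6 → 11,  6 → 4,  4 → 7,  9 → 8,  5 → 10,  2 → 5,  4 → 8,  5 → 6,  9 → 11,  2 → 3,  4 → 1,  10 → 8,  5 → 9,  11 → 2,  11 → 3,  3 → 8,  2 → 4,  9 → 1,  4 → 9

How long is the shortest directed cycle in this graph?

4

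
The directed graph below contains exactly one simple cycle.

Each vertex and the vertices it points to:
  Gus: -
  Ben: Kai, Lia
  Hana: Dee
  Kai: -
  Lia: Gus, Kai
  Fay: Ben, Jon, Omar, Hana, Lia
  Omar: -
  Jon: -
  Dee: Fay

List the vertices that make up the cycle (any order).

Dee, Fay, Hana

DFS with gray/black marking from Fay:
Fay gray
  Ben gray
    Kai gray
    Kai black
    Lia gray
      Gus gray
      Gus black
      Lia→Kai: Kai black — skip
    Lia black
  Ben black
  Jon gray
  Jon black
  Omar gray
  Omar black
  Hana gray
    Dee gray
      Dee→Fay: Fay is gray → back edge
Back edge closes the cycle Fay → Hana → Dee → Fay; its vertices are {Dee, Fay, Hana}.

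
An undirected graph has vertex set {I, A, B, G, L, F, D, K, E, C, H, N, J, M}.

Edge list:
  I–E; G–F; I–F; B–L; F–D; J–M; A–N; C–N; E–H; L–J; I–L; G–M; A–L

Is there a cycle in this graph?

DFS, tracking each vertex's parent; an edge to a visited non-parent vertex closes a cycle.
Start from I:
visit I (parent –)
  visit E (parent I)
    visit H (parent E)
      H–E: parent, skip
    E–I: parent, skip
  visit F (parent I)
    visit G (parent F)
      G–F: parent, skip
      visit M (parent G)
        visit J (parent M)
          J–M: parent, skip
          visit L (parent J)
            visit B (parent L)
              B–L: parent, skip
            visit A (parent L)
              visit N (parent A)
                N–A: parent, skip
                visit C (parent N)
                  C–N: parent, skip
              A–L: parent, skip
            L–J: parent, skip
            L–I: I visited and ≠ parent → cycle
Cycle: I – F – G – M – J – L – I.

Yes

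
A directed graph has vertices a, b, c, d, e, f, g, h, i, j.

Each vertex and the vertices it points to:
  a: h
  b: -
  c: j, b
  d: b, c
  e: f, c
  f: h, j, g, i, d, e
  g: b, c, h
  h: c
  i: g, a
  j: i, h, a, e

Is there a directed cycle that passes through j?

j is on a cycle iff j can reach itself via ≥1 edge.
j → h → c → j — yes.

Yes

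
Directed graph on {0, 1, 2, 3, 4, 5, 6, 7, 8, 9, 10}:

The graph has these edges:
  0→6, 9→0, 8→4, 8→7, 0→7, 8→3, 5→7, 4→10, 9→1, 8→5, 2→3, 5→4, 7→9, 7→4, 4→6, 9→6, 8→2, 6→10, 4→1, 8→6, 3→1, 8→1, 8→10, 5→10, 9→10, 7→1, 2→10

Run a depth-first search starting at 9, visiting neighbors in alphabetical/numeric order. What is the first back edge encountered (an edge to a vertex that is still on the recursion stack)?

DFS from 9 (visiting neighbors in alphabetical/numeric order); mark gray on enter, black on exit:
9 gray
  0 gray
    6 gray
      10 gray
      10 black
    6 black
    7 gray
      1 gray
      1 black
      4 gray
        4→1: 1 black — skip
        4→6: 6 black — skip
        4→10: 10 black — skip
      4 black
      7→9: 9 is gray → back edge
First back edge: 7 → 9.

7→9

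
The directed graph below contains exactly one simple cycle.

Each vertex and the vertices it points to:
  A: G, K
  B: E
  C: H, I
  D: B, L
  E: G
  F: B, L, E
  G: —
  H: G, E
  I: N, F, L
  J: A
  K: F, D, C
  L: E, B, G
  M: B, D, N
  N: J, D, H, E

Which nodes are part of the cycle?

A, C, I, J, K, N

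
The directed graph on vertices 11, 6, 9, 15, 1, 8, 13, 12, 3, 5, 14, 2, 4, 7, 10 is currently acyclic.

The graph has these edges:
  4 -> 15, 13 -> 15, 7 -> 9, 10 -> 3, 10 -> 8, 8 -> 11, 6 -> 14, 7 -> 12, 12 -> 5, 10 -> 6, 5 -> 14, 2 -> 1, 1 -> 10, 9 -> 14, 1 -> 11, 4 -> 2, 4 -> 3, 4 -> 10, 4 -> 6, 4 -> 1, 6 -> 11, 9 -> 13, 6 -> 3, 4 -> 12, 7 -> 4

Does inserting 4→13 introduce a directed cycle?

Adding 4→13 creates a cycle iff 13 can already reach 4.
Explore from 13: no path reaches 4. The graph stays acyclic.

No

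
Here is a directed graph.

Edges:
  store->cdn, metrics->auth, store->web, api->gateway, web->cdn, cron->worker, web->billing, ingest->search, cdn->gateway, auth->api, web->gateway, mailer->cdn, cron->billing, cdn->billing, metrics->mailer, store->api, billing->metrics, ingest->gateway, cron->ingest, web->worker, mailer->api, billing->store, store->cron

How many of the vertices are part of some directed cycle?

7

A vertex is on a directed cycle iff it belongs to a strongly connected component of size ≥ 2 (or has a self-loop).
The vertices on cycles are {cdn, web, cron, store, mailer, billing, metrics} — 7 in total.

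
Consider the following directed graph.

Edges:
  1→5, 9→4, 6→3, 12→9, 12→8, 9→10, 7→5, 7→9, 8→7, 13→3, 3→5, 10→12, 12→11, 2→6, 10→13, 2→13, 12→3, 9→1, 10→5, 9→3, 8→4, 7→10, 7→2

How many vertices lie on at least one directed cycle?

A vertex is on a directed cycle iff it belongs to a strongly connected component of size ≥ 2 (or has a self-loop).
The vertices on cycles are {7, 8, 9, 10, 12} — 5 in total.

5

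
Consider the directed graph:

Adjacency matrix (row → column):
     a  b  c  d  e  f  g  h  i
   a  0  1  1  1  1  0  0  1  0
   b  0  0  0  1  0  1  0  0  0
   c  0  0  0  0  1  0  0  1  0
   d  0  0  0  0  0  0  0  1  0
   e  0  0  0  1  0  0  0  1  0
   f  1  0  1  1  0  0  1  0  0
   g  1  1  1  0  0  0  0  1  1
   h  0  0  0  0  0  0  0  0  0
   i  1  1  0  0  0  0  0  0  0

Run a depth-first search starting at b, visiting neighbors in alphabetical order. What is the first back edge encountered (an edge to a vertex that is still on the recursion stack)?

a→b

DFS from b (visiting neighbors in alphabetical order); mark gray on enter, black on exit:
b gray
  d gray
    h gray
    h black
  d black
  f gray
    a gray
      a→b: b is gray → back edge
First back edge: a → b.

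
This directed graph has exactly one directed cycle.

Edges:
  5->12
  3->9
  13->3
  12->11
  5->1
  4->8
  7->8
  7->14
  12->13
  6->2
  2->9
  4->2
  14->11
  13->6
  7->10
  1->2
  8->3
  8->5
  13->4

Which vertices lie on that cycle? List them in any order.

4, 5, 8, 12, 13

DFS with gray/black marking from 8:
8 gray
  3 gray
    9 gray
    9 black
  3 black
  5 gray
    1 gray
      2 gray
        2→9: 9 black — skip
      2 black
    1 black
    12 gray
      13 gray
        4 gray
          4→2: 2 black — skip
          4→8: 8 is gray → back edge
Back edge closes the cycle 8 → 5 → 12 → 13 → 4 → 8; its vertices are {4, 5, 8, 12, 13}.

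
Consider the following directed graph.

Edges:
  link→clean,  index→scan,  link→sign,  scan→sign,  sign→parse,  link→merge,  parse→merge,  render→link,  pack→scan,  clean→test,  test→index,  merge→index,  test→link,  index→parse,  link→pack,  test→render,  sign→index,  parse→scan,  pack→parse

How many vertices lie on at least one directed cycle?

9

A vertex is on a directed cycle iff it belongs to a strongly connected component of size ≥ 2 (or has a self-loop).
The vertices on cycles are {link, scan, sign, test, clean, index, merge, parse, render} — 9 in total.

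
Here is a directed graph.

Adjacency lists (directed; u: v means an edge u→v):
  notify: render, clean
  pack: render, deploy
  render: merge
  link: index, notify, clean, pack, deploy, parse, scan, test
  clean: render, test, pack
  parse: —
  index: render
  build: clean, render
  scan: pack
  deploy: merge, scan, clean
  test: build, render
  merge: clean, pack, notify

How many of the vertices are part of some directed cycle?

9

A vertex is on a directed cycle iff it belongs to a strongly connected component of size ≥ 2 (or has a self-loop).
The vertices on cycles are {pack, scan, test, build, clean, merge, deploy, notify, render} — 9 in total.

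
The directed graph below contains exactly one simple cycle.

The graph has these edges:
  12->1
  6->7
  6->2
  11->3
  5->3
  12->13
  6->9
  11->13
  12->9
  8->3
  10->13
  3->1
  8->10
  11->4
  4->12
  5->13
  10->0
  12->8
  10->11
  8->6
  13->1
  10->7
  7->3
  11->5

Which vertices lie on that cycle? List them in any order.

4, 8, 10, 11, 12

DFS with gray/black marking from 8:
8 gray
  6 gray
    2 gray
    2 black
    7 gray
      3 gray
        1 gray
        1 black
      3 black
    7 black
    9 gray
    9 black
  6 black
  10 gray
    13 gray
      13→1: 1 black — skip
    13 black
    0 gray
    0 black
    10→7: 7 black — skip
    11 gray
      11→3: 3 black — skip
      4 gray
        12 gray
          12→13: 13 black — skip
          12→1: 1 black — skip
          12→9: 9 black — skip
          12→8: 8 is gray → back edge
Back edge closes the cycle 8 → 10 → 11 → 4 → 12 → 8; its vertices are {4, 8, 10, 11, 12}.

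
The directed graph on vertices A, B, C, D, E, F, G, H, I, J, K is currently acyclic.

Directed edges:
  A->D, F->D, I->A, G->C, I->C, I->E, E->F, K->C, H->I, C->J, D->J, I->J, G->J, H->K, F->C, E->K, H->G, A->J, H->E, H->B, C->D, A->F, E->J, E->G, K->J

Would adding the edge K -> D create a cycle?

Adding K→D creates a cycle iff D can already reach K.
Explore from D: no path reaches K. The graph stays acyclic.

No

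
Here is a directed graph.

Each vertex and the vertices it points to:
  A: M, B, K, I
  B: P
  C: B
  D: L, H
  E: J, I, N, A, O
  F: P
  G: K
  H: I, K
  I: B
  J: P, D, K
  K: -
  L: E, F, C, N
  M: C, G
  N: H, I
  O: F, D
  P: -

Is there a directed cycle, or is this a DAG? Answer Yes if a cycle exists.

DFS with white/gray/black marking, starting from C:
C gray
  B gray
    P gray
    P black
  B black
C black
A gray
  M gray
    M→C: C black — skip
    G gray
      K gray
      K black
    G black
  M black
  A→B: B black — skip
  A→K: K black — skip
  I gray
    I→B: B black — skip
  I black
A black
D gray
  L gray
    E gray
      J gray
        J→P: P black — skip
        J→D: D is gray → back edge
Back edge found, so a cycle exists: D → L → E → J → D.

Yes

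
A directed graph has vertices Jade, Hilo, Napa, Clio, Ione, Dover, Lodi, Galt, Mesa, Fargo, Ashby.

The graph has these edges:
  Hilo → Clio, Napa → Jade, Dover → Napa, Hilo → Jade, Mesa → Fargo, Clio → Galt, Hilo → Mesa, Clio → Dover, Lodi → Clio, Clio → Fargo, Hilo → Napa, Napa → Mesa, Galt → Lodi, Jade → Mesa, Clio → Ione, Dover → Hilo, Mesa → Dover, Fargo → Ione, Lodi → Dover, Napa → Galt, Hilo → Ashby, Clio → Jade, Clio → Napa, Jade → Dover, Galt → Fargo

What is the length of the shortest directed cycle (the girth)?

For each vertex v, BFS finds the shortest path from v back to v.
The shortest such closed walk is Lodi → Clio → Galt → Lodi, length 3.

3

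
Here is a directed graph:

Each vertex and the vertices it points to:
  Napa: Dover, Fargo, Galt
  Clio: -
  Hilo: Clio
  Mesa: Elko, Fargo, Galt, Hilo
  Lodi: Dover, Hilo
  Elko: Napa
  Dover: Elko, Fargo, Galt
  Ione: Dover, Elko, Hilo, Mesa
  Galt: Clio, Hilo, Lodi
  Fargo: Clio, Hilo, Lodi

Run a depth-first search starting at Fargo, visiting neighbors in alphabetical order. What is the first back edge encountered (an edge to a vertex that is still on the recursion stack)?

Napa→Dover

DFS from Fargo (visiting neighbors in alphabetical order); mark gray on enter, black on exit:
Fargo gray
  Clio gray
  Clio black
  Hilo gray
    Hilo→Clio: Clio black — skip
  Hilo black
  Lodi gray
    Dover gray
      Elko gray
        Napa gray
          Napa→Dover: Dover is gray → back edge
First back edge: Napa → Dover.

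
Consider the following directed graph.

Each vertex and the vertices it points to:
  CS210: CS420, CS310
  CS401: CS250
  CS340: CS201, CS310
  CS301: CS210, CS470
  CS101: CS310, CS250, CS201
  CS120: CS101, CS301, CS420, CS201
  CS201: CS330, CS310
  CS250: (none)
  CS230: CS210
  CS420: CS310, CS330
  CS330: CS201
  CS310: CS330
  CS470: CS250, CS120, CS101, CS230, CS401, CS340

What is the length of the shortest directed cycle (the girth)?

2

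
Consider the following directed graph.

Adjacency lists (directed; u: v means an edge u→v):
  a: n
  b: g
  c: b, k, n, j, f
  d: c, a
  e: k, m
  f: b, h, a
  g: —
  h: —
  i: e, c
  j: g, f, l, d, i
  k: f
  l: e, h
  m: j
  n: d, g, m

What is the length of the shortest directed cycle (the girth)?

For each vertex v, BFS finds the shortest path from v back to v.
The shortest such closed walk is j → d → c → j, length 3.

3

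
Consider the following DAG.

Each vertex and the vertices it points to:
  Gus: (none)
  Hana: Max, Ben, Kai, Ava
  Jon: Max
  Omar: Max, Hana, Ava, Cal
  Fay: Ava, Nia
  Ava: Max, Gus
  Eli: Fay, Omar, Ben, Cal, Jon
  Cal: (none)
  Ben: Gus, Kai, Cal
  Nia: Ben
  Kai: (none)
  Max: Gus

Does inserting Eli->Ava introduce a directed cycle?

Adding Eli→Ava creates a cycle iff Ava can already reach Eli.
Explore from Ava: no path reaches Eli. The graph stays acyclic.

No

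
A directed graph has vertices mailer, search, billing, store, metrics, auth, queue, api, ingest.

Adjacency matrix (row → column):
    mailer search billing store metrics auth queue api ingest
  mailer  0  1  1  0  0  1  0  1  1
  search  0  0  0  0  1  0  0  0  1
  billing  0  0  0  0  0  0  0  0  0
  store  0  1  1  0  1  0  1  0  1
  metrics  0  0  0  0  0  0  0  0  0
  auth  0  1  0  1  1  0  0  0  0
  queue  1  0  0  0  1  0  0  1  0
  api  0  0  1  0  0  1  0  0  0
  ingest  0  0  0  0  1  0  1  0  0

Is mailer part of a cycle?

mailer is on a cycle iff mailer can reach itself via ≥1 edge.
mailer → ingest → queue → mailer — yes.

Yes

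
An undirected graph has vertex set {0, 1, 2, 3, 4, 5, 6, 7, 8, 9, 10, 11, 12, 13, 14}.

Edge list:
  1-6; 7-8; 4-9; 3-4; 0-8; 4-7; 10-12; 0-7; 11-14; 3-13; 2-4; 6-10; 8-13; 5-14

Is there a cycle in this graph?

Yes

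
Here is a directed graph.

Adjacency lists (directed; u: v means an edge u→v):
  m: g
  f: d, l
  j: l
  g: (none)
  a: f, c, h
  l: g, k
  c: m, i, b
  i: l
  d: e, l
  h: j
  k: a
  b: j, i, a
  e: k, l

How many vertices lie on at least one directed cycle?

11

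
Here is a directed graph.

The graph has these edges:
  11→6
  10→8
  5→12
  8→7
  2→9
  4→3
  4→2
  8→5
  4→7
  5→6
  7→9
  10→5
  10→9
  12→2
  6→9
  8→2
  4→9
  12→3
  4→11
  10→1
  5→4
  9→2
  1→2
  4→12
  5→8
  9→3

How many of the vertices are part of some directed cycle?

4

A vertex is on a directed cycle iff it belongs to a strongly connected component of size ≥ 2 (or has a self-loop).
The vertices on cycles are {2, 5, 8, 9} — 4 in total.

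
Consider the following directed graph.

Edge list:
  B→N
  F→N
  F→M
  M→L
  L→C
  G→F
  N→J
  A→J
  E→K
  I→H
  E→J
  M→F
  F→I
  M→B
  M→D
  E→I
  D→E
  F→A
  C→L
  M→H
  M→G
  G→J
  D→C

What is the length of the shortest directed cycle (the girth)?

For each vertex v, BFS finds the shortest path from v back to v.
The shortest such closed walk is F → M → F, length 2.

2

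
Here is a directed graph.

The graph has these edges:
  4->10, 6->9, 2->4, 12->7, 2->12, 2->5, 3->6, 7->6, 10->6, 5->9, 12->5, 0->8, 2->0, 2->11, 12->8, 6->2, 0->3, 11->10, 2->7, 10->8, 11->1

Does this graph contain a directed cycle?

Yes

DFS with white/gray/black marking, starting from 8:
8 gray
8 black
0 gray
  0→8: 8 black — skip
  3 gray
    6 gray
      9 gray
      9 black
      2 gray
        11 gray
          1 gray
          1 black
          10 gray
            10→6: 6 is gray → back edge
Back edge found, so a cycle exists: 6 → 2 → 11 → 10 → 6.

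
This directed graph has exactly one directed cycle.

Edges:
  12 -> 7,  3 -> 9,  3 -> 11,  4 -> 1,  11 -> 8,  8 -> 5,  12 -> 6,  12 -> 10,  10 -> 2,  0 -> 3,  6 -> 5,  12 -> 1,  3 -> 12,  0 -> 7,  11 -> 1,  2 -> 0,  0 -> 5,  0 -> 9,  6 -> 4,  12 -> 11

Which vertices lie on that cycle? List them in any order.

0, 2, 3, 10, 12

DFS with gray/black marking from 0:
0 gray
  9 gray
  9 black
  3 gray
    11 gray
      8 gray
        5 gray
        5 black
      8 black
      1 gray
      1 black
    11 black
    12 gray
      10 gray
        2 gray
          2→0: 0 is gray → back edge
Back edge closes the cycle 0 → 3 → 12 → 10 → 2 → 0; its vertices are {0, 2, 3, 10, 12}.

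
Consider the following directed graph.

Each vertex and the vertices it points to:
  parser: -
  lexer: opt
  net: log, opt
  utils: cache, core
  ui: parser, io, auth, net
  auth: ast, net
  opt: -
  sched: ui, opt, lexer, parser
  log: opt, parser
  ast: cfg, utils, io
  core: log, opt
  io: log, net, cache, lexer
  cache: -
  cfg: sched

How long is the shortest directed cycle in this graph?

For each vertex v, BFS finds the shortest path from v back to v.
The shortest such closed walk is ast → cfg → sched → ui → auth → ast, length 5.

5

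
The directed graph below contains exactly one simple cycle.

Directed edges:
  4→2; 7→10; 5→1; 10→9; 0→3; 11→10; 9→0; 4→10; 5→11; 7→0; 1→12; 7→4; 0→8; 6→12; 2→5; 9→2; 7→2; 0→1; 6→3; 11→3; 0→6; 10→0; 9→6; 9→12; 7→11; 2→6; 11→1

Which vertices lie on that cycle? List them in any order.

DFS with gray/black marking from 10:
10 gray
  9 gray
    6 gray
      3 gray
      3 black
      12 gray
      12 black
    6 black
    0 gray
      1 gray
        1→12: 12 black — skip
      1 black
      0→3: 3 black — skip
      8 gray
      8 black
      0→6: 6 black — skip
    0 black
    2 gray
      5 gray
        5→1: 1 black — skip
        11 gray
          11→3: 3 black — skip
          11→1: 1 black — skip
          11→10: 10 is gray → back edge
Back edge closes the cycle 10 → 9 → 2 → 5 → 11 → 10; its vertices are {2, 5, 9, 10, 11}.

2, 5, 9, 10, 11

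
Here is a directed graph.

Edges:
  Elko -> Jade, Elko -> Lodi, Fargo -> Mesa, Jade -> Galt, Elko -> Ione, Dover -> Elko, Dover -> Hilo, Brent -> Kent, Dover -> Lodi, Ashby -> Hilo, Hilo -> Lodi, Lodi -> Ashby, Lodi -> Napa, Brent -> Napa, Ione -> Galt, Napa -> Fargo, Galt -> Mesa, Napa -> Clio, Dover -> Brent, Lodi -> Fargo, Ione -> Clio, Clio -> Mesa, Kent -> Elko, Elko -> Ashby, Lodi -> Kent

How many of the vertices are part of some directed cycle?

5

A vertex is on a directed cycle iff it belongs to a strongly connected component of size ≥ 2 (or has a self-loop).
The vertices on cycles are {Elko, Hilo, Kent, Lodi, Ashby} — 5 in total.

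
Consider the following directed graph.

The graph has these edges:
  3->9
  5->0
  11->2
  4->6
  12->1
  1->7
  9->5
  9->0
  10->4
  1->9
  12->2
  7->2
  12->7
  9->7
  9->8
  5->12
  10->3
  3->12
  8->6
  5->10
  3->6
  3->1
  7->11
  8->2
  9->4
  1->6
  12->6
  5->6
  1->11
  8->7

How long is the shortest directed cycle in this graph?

For each vertex v, BFS finds the shortest path from v back to v.
The shortest such closed walk is 9 → 5 → 12 → 1 → 9, length 4.

4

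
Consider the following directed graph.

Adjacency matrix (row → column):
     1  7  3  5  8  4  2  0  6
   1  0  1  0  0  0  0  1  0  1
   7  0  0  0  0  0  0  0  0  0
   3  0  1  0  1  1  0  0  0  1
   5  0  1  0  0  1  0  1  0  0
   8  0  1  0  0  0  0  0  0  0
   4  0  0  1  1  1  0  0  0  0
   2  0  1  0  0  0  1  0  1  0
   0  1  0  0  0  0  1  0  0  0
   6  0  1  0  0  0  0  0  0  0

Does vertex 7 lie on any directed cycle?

No

7 lies on a cycle iff there is a path from 7 back to itself.
Exploring from 7, it never reaches itself; equivalently, its strongly connected component is a singleton.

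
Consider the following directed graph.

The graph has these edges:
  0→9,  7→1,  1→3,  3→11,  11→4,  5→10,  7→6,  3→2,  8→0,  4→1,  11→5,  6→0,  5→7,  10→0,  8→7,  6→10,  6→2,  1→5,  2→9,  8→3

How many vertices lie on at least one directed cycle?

A vertex is on a directed cycle iff it belongs to a strongly connected component of size ≥ 2 (or has a self-loop).
The vertices on cycles are {1, 3, 4, 5, 7, 11} — 6 in total.

6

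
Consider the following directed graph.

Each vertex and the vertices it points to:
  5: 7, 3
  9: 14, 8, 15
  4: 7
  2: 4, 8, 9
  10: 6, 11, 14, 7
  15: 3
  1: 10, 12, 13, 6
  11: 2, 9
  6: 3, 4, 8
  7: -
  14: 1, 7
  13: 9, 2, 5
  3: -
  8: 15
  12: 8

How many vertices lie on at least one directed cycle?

A vertex is on a directed cycle iff it belongs to a strongly connected component of size ≥ 2 (or has a self-loop).
The vertices on cycles are {1, 2, 9, 10, 11, 13, 14} — 7 in total.

7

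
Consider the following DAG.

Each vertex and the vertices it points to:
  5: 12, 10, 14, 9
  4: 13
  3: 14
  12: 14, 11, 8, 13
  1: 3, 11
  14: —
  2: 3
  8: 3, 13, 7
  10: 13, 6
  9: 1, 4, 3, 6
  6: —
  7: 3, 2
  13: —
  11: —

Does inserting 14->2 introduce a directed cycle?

Yes

Adding 14→2 creates a cycle iff 2 can already reach 14.
Path from 2: 2 → 3 → 14.
So 2 → … → 14 → 2 is a cycle.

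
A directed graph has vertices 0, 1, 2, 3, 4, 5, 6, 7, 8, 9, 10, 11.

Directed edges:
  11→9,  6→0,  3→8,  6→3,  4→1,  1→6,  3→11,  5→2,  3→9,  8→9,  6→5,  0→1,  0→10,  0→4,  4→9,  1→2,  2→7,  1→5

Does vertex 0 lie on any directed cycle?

0 is on a cycle iff 0 can reach itself via ≥1 edge.
0 → 1 → 6 → 0 — yes.

Yes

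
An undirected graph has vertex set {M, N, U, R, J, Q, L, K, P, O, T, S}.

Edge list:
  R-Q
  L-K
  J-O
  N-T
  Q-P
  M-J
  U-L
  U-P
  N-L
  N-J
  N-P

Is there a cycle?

Yes

DFS, tracking each vertex's parent; an edge to a visited non-parent vertex closes a cycle.
Start from J:
visit J (parent –)
  visit N (parent J)
    visit L (parent N)
      L–N: parent, skip
      visit U (parent L)
        U–L: parent, skip
        visit P (parent U)
          P–U: parent, skip
          visit Q (parent P)
            visit R (parent Q)
              R–Q: parent, skip
            Q–P: parent, skip
          P–N: N visited and ≠ parent → cycle
Cycle: N – L – U – P – N.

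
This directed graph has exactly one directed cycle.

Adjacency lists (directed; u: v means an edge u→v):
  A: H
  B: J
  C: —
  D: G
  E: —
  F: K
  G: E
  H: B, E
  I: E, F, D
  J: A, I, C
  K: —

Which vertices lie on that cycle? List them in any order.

DFS with gray/black marking from B:
B gray
  J gray
    A gray
      H gray
        H→B: B is gray → back edge
Back edge closes the cycle B → J → A → H → B; its vertices are {A, B, H, J}.

A, B, H, J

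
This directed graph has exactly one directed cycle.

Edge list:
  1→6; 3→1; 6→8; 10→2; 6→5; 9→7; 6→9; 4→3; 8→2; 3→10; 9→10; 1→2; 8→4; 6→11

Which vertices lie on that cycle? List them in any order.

1, 3, 4, 6, 8

DFS with gray/black marking from 6:
6 gray
  9 gray
    10 gray
      2 gray
      2 black
    10 black
    7 gray
    7 black
  9 black
  11 gray
  11 black
  5 gray
  5 black
  8 gray
    4 gray
      3 gray
        1 gray
          1→6: 6 is gray → back edge
Back edge closes the cycle 6 → 8 → 4 → 3 → 1 → 6; its vertices are {1, 3, 4, 6, 8}.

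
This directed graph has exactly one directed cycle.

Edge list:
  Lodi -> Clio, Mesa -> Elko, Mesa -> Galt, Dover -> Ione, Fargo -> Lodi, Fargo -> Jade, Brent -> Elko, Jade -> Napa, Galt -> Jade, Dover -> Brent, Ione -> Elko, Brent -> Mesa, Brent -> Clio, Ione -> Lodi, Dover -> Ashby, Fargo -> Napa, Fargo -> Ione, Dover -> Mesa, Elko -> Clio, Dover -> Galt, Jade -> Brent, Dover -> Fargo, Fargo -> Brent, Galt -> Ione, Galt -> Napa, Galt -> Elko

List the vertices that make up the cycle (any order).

Galt, Jade, Mesa, Brent

DFS with gray/black marking from Galt:
Galt gray
  Jade gray
    Napa gray
    Napa black
    Brent gray
      Elko gray
        Clio gray
        Clio black
      Elko black
      Brent→Clio: Clio black — skip
      Mesa gray
        Mesa→Elko: Elko black — skip
        Mesa→Galt: Galt is gray → back edge
Back edge closes the cycle Galt → Jade → Brent → Mesa → Galt; its vertices are {Galt, Jade, Mesa, Brent}.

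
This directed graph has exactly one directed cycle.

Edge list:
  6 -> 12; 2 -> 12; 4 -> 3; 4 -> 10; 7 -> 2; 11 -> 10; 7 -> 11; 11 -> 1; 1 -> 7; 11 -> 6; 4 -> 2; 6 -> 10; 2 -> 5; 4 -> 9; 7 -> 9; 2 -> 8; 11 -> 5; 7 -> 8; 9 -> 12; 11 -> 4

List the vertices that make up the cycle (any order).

DFS with gray/black marking from 11:
11 gray
  5 gray
  5 black
  1 gray
    7 gray
      8 gray
      8 black
      9 gray
        12 gray
        12 black
      9 black
      7→11: 11 is gray → back edge
Back edge closes the cycle 11 → 1 → 7 → 11; its vertices are {1, 7, 11}.

1, 7, 11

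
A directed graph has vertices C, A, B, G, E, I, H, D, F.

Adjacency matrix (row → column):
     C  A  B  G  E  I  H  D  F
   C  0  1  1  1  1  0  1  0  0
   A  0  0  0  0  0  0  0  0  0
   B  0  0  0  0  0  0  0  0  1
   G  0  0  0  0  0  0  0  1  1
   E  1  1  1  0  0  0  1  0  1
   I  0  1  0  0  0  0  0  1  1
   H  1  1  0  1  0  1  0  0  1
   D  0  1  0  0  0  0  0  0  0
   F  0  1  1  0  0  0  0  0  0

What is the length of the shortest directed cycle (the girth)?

For each vertex v, BFS finds the shortest path from v back to v.
The shortest such closed walk is E → C → E, length 2.

2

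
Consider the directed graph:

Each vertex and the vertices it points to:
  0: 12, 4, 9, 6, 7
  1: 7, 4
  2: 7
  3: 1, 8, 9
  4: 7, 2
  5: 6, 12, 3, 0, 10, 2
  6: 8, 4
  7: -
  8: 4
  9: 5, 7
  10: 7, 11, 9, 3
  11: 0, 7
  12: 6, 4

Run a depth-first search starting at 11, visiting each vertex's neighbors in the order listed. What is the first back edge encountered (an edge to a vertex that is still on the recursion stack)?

3->9

DFS from 11 (visiting each vertex's neighbors in the order listed); mark gray on enter, black on exit:
11 gray
  0 gray
    12 gray
      6 gray
        8 gray
          4 gray
            7 gray
            7 black
            2 gray
              2→7: 7 black — skip
            2 black
          4 black
        8 black
        6→4: 4 black — skip
      6 black
      12→4: 4 black — skip
    12 black
    0→4: 4 black — skip
    9 gray
      5 gray
        5→6: 6 black — skip
        5→12: 12 black — skip
        3 gray
          1 gray
            1→7: 7 black — skip
            1→4: 4 black — skip
          1 black
          3→8: 8 black — skip
          3→9: 9 is gray → back edge
First back edge: 3 → 9.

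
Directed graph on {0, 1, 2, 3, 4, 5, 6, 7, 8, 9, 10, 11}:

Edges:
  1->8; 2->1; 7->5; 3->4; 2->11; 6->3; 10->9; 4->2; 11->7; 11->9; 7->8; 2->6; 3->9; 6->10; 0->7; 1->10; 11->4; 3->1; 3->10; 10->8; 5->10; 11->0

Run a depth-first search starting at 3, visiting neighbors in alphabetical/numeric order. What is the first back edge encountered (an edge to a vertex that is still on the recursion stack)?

6→3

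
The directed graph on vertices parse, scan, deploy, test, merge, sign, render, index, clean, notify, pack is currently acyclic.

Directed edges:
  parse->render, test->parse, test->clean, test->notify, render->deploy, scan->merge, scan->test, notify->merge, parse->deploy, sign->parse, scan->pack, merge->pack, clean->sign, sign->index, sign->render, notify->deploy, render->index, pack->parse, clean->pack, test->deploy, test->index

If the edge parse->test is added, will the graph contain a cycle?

Adding parse→test creates a cycle iff test can already reach parse.
Path from test: test → parse.
So test → … → parse → test is a cycle.

Yes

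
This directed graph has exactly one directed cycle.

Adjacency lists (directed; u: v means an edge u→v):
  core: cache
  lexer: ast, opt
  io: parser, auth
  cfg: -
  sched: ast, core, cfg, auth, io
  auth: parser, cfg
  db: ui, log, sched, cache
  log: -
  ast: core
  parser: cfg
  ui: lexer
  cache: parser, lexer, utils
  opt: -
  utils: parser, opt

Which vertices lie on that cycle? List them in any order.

DFS with gray/black marking from core:
core gray
  cache gray
    parser gray
      cfg gray
      cfg black
    parser black
    lexer gray
      ast gray
        ast→core: core is gray → back edge
Back edge closes the cycle core → cache → lexer → ast → core; its vertices are {ast, core, cache, lexer}.

ast, core, cache, lexer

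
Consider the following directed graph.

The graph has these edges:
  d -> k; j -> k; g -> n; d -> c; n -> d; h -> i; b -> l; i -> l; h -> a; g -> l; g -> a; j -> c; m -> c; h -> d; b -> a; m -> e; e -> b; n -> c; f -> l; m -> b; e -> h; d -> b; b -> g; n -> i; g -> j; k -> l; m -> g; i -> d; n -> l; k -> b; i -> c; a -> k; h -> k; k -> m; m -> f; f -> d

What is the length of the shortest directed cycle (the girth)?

3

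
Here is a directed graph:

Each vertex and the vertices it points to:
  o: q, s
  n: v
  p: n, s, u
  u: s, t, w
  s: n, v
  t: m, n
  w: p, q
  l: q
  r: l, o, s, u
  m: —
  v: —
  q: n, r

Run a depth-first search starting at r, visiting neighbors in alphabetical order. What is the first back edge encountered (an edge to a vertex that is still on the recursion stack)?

q->r

DFS from r (visiting neighbors in alphabetical order); mark gray on enter, black on exit:
r gray
  l gray
    q gray
      n gray
        v gray
        v black
      n black
      q→r: r is gray → back edge
First back edge: q → r.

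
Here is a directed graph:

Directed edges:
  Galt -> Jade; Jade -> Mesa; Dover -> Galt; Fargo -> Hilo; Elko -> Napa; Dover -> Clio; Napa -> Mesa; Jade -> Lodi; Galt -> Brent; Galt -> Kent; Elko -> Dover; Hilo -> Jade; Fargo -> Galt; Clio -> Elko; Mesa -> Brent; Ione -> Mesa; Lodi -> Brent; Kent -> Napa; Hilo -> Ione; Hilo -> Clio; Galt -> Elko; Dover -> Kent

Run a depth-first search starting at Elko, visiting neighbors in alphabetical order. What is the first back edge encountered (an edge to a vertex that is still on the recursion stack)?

DFS from Elko (visiting neighbors in alphabetical order); mark gray on enter, black on exit:
Elko gray
  Dover gray
    Clio gray
      Clio→Elko: Elko is gray → back edge
First back edge: Clio → Elko.

Clio→Elko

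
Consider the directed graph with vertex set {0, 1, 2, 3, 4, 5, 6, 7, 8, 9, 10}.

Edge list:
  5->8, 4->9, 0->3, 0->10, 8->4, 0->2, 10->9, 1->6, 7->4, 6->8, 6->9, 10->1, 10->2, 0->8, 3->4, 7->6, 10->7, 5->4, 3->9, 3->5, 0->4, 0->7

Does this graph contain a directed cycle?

DFS with white/gray/black marking, starting from 0:
0 gray
  8 gray
    4 gray
      9 gray
      9 black
    4 black
  8 black
  2 gray
  2 black
  10 gray
    1 gray
      6 gray
        6→9: 9 black — skip
        6→8: 8 black — skip
      6 black
    1 black
    7 gray
      7→4: 4 black — skip
      7→6: 6 black — skip
    7 black
    10→9: 9 black — skip
    10→2: 2 black — skip
  10 black
  3 gray
    3→4: 4 black — skip
    3→9: 9 black — skip
    5 gray
      5→8: 8 black — skip
      5→4: 4 black — skip
    5 black
  3 black
  0→7: 7 black — skip
  0→4: 4 black — skip
0 black
Every edge goes to a white or black vertex — no back edge, so the graph is acyclic.

No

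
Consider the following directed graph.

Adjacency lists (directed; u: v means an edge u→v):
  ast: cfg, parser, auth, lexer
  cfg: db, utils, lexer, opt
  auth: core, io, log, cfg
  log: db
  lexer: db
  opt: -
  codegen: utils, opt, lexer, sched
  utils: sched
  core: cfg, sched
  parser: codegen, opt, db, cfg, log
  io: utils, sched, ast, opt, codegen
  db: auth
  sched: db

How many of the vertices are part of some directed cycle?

12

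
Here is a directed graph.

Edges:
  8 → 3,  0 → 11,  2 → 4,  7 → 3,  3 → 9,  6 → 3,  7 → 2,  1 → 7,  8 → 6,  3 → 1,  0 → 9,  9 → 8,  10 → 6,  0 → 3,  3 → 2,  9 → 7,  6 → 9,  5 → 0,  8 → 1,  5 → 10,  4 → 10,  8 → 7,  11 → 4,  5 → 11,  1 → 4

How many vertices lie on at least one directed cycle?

A vertex is on a directed cycle iff it belongs to a strongly connected component of size ≥ 2 (or has a self-loop).
The vertices on cycles are {1, 2, 3, 4, 6, 7, 8, 9, 10} — 9 in total.

9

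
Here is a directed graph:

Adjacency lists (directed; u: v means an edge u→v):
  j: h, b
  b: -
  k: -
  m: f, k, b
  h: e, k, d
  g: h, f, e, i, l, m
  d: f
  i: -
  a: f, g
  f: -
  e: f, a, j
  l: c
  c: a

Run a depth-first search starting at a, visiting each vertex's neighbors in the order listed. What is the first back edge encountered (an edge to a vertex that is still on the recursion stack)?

DFS from a (visiting each vertex's neighbors in the order listed); mark gray on enter, black on exit:
a gray
  f gray
  f black
  g gray
    h gray
      e gray
        e→f: f black — skip
        e→a: a is gray → back edge
First back edge: e → a.

e->a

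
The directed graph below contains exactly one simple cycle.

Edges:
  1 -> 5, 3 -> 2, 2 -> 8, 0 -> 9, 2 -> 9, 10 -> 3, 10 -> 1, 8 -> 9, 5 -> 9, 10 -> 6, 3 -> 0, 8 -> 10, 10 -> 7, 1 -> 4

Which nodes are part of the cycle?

2, 3, 8, 10

DFS with gray/black marking from 10:
10 gray
  1 gray
    5 gray
      9 gray
      9 black
    5 black
    4 gray
    4 black
  1 black
  7 gray
  7 black
  3 gray
    0 gray
      0→9: 9 black — skip
    0 black
    2 gray
      8 gray
        8→9: 9 black — skip
        8→10: 10 is gray → back edge
Back edge closes the cycle 10 → 3 → 2 → 8 → 10; its vertices are {2, 3, 8, 10}.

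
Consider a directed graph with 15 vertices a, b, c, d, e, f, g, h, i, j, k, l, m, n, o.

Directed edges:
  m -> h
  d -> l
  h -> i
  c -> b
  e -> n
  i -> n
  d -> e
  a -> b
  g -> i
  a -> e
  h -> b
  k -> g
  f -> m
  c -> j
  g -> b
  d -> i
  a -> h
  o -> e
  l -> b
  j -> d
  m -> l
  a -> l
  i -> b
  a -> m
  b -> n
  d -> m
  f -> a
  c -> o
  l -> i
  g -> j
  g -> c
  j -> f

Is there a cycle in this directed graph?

DFS with white/gray/black marking, starting from b:
b gray
  n gray
  n black
b black
a gray
  m gray
    h gray
      h→b: b black — skip
      i gray
        i→n: n black — skip
        i→b: b black — skip
      i black
    h black
    l gray
      l→i: i black — skip
      l→b: b black — skip
    l black
  m black
  a→b: b black — skip
  e gray
    e→n: n black — skip
  e black
  a→l: l black — skip
  a→h: h black — skip
a black
c gray
  c→b: b black — skip
  o gray
    o→e: e black — skip
  o black
  j gray
    d gray
      d→i: i black — skip
      d→l: l black — skip
      d→m: m black — skip
      d→e: e black — skip
    d black
    f gray
      f→a: a black — skip
      f→m: m black — skip
    f black
  j black
c black
g gray
  g→i: i black — skip
  g→b: b black — skip
  g→c: c black — skip
  g→j: j black — skip
g black
k gray
  k→g: g black — skip
k black
Every edge goes to a white or black vertex — no back edge, so the graph is acyclic.

No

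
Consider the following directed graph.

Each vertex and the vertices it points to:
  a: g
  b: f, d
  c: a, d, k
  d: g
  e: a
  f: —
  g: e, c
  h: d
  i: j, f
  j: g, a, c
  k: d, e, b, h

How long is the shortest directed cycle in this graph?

3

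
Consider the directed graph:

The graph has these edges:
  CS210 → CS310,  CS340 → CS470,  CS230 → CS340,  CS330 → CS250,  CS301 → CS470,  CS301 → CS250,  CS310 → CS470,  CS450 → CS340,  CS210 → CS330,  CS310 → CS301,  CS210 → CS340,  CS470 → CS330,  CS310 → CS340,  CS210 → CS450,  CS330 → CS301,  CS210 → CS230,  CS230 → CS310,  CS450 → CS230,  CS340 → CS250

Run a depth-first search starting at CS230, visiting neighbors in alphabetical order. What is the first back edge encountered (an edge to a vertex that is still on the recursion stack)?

DFS from CS230 (visiting neighbors in alphabetical order); mark gray on enter, black on exit:
CS230 gray
  CS310 gray
    CS301 gray
      CS250 gray
      CS250 black
      CS470 gray
        CS330 gray
          CS330→CS250: CS250 black — skip
          CS330→CS301: CS301 is gray → back edge
First back edge: CS330 → CS301.

CS330→CS301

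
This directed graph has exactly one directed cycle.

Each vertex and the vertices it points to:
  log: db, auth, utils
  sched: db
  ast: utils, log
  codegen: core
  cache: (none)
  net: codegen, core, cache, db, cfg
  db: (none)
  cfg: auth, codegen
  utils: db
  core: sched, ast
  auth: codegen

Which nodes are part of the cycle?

ast, log, auth, core, codegen

DFS with gray/black marking from core:
core gray
  sched gray
    db gray
    db black
  sched black
  ast gray
    utils gray
      utils→db: db black — skip
    utils black
    log gray
      log→db: db black — skip
      auth gray
        codegen gray
          codegen→core: core is gray → back edge
Back edge closes the cycle core → ast → log → auth → codegen → core; its vertices are {ast, log, auth, core, codegen}.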